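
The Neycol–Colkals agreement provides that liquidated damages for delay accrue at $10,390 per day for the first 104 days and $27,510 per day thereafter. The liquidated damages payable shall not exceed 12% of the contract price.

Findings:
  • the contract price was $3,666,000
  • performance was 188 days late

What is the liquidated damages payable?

$439,920

First 104 days: 104 × $10,390 = $1,080,560
Remaining days: (188 − 104) × $27,510 = $2,310,840
Accrued per-day damages: $1,080,560 + $2,310,840 = $3,391,400
Cap: 12% of $3,666,000 = $439,920
Cap at $439,920: $3,391,400 exceeds the cap → $439,920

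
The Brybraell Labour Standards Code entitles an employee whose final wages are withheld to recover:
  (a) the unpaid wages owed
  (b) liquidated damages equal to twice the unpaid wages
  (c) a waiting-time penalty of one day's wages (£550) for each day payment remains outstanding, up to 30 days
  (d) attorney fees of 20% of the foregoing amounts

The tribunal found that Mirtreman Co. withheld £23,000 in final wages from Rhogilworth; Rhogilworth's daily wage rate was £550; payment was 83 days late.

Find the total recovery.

Doubled: 2 × £23,000 = £46,000
Penalty days: min(83, 30) = 30
Waiting-time penalty: 30 × £550 = £16,500
Subtotal: £23,000 + £46,000 + £16,500 = £85,500
Attorney fees: 20% of £85,500 = £17,100
Total award: £85,500 + £17,100 = £102,600

£102,600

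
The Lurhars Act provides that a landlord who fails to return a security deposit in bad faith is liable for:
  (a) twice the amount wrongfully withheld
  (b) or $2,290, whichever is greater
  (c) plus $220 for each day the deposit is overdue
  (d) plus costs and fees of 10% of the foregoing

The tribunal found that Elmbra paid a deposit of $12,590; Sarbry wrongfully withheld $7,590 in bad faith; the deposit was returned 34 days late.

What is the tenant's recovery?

Recovery: $24,926

Doubled: 2 × $7,590 = $15,180
Minimum $2,290: $15,180 meets the minimum, no increase.
Late-return penalty: 34 × $220 = $7,480
Damages plus late penalty: $15,180 + $7,480 = $22,660
Costs and fees: 10% of $22,660 = $2,266
Total recovery: $22,660 + $2,266 = $24,926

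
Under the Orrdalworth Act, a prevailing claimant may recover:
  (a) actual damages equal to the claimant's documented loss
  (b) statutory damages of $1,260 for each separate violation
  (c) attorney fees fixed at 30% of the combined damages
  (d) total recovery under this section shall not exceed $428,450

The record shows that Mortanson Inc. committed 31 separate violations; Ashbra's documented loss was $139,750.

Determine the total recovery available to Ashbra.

$232,453

Statutory damages: 31 × $1,260 = $39,060
Combined damages: $139,750 + $39,060 = $178,810
Attorney fees: 30% of $178,810 = $53,643
Total before cap: $178,810 + $53,643 = $232,453
Cap at $428,450: $232,453 is within the cap, no reduction.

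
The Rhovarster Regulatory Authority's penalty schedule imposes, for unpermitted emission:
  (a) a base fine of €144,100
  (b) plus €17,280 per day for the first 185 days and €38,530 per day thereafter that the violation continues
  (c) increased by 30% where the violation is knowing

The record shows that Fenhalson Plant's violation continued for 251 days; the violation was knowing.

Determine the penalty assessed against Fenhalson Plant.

First 185 days: 185 × €17,280 = €3,196,800
Remaining days: (251 − 185) × €38,530 = €2,542,980
Per-day component: €3,196,800 + €2,542,980 = €5,739,780
Base plus per-day: €144,100 + €5,739,780 = €5,883,880
Enhancement: 30% of €5,883,880 = €1,765,164
Enhanced fine: €5,883,880 + €1,765,164 = €7,649,044

€7,649,044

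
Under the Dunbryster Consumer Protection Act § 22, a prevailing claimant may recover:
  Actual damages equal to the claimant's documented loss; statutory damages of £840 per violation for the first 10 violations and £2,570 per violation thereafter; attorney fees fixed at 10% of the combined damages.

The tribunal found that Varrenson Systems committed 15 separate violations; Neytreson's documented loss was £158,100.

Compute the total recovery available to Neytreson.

Total recovery: £197,285

First 10 violations: 10 × £840 = £8,400
Remaining violations: (15 − 10) × £2,570 = £12,850
Statutory damages: £8,400 + £12,850 = £21,250
Combined damages: £158,100 + £21,250 = £179,350
Attorney fees: 10% of £179,350 = £17,935
Total recovery: £179,350 + £17,935 = £197,285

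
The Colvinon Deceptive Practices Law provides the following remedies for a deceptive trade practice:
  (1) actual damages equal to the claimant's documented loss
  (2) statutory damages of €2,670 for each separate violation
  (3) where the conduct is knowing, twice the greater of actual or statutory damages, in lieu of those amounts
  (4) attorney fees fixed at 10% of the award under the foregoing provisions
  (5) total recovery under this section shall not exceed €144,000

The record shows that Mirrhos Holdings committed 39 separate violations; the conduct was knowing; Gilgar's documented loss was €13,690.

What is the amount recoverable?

Total recovery: €144,000

Statutory damages: 39 × €2,670 = €104,130
Greater of actual damages (€13,690) or statutory damages (€104,130): €104,130
Doubled: 2 × €104,130 = €208,260
Attorney fees: 10% of €208,260 = €20,826
Total before cap: €208,260 + €20,826 = €229,086
Cap at €144,000: €229,086 exceeds the cap → €144,000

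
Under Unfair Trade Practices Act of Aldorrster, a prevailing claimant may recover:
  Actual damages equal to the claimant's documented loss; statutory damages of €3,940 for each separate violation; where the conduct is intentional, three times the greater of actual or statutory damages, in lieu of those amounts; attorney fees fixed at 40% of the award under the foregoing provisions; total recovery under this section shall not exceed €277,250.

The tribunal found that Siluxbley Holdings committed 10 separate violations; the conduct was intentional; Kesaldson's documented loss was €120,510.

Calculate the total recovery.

Statutory damages: 10 × €3,940 = €39,400
Greater of actual damages (€120,510) or statutory damages (€39,400): €120,510
Trebled: 3 × €120,510 = €361,530
Attorney fees: 40% of €361,530 = €144,612
Total before cap: €361,530 + €144,612 = €506,142
Cap at €277,250: €506,142 exceeds the cap → €277,250

€277,250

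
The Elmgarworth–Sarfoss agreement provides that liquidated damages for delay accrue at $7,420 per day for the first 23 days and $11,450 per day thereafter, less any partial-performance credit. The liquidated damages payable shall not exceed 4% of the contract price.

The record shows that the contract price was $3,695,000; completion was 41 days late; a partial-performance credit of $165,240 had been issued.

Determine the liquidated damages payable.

Liquidated damages: $147,800

First 23 days: 23 × $7,420 = $170,660
Remaining days: (41 − 23) × $11,450 = $206,100
Accrued per-day damages: $170,660 + $206,100 = $376,760
Less partial-performance credit: $376,760 − $165,240 = $211,520
Cap: 4% of $3,695,000 = $147,800
Cap at $147,800: $211,520 exceeds the cap → $147,800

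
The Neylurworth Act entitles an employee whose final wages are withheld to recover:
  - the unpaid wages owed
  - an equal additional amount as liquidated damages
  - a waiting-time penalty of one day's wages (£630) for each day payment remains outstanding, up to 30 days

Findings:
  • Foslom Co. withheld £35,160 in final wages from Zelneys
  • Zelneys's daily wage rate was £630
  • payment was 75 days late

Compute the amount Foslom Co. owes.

£89,220

Liquidated damages (equal amount): £35,160
Penalty days: min(75, 30) = 30
Waiting-time penalty: 30 × £630 = £18,900
Total award: £35,160 + £35,160 + £18,900 = £89,220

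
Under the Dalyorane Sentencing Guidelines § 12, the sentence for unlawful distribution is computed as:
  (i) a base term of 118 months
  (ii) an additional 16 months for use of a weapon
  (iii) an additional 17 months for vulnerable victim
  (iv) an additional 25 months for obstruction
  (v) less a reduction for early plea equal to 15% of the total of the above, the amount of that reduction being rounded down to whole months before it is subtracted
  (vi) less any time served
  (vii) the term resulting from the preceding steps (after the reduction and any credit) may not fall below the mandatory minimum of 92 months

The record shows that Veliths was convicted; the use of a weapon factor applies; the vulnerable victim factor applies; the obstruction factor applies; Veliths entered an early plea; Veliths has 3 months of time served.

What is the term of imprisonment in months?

147 months

Use of a weapon enhancement: +16 months
Vulnerable victim enhancement: +17 months
Obstruction enhancement: +25 months
Adjusted term: 118 months + 16 months + 17 months + 25 months = 176 months
Early plea reduction: 15% of 176 months = 26 months (rounded down)
After reduction: 176 − 26 = 150 months
Less time served: 150 months − 3 months = 147 months
Minimum 92 months: 147 months meets the minimum, no increase.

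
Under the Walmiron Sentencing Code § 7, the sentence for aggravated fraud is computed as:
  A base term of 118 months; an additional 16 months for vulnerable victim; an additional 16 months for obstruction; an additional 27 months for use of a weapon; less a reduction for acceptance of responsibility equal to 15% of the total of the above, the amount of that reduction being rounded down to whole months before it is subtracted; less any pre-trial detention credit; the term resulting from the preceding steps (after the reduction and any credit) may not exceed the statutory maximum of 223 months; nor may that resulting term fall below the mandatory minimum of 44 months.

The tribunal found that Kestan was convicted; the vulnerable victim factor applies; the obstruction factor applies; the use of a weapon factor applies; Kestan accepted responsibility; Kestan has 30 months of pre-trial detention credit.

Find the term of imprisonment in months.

Vulnerable victim enhancement: +16 months
Obstruction enhancement: +16 months
Use of a weapon enhancement: +27 months
Adjusted term: 118 months + 16 months + 16 months + 27 months = 177 months
Acceptance of responsibility reduction: 15% of 177 months = 26 months (rounded down)
After reduction: 177 − 26 = 151 months
Less pre-trial detention credit: 151 months − 30 months = 121 months
Cap at 223 months: 121 months is within the cap, no reduction.
Minimum 44 months: 121 months meets the minimum, no increase.

121 months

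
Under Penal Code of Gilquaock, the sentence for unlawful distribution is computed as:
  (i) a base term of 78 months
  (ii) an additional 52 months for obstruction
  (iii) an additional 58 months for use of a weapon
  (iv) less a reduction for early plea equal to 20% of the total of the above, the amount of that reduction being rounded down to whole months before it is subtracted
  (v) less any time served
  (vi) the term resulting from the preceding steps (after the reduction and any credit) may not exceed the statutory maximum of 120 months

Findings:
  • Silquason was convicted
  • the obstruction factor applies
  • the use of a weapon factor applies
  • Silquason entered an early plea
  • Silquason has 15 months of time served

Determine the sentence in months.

Obstruction enhancement: +52 months
Use of a weapon enhancement: +58 months
Adjusted term: 78 months + 52 months + 58 months = 188 months
Early plea reduction: 20% of 188 months = 37 months (rounded down)
After reduction: 188 − 37 = 151 months
Less time served: 151 months − 15 months = 136 months
Cap at 120 months: 136 months exceeds the cap → 120 months

120 months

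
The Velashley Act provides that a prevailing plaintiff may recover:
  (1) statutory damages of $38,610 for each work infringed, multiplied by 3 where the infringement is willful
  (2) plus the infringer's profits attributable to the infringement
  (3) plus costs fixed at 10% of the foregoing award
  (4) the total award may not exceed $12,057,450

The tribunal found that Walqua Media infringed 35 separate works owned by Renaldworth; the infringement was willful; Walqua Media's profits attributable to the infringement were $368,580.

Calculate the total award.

Award: $4,864,893

Statutory damages: 35 × $38,610 = $1,351,350
Trebled: 3 × $1,351,350 = $4,054,050
Combined award: $4,054,050 + $368,580 = $4,422,630
Costs: 10% of $4,422,630 = $442,263
Award plus costs: $4,422,630 + $442,263 = $4,864,893
Cap at $12,057,450: $4,864,893 is within the cap, no reduction.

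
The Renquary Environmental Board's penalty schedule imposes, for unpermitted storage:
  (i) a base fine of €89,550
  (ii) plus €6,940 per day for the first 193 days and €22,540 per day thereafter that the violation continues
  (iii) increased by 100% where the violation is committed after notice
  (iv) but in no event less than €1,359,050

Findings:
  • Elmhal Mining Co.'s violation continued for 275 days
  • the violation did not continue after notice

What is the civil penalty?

Civil penalty: €3,277,250

First 193 days: 193 × €6,940 = €1,339,420
Remaining days: (275 − 193) × €22,540 = €1,848,280
Per-day component: €1,339,420 + €1,848,280 = €3,187,700
Base plus per-day: €89,550 + €3,187,700 = €3,277,250
The violation did not continue after notice: no 100% increase.
Minimum €1,359,050: €3,277,250 meets the minimum, no increase.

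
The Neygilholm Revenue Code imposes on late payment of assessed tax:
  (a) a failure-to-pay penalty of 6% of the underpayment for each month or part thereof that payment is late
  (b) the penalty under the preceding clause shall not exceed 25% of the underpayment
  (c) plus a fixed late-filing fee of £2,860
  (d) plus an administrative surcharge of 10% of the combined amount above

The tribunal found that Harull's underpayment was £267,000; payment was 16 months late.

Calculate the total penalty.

Accrued rate: 6% × 16 = 96%, capped at 25% → 25%
Failure-to-pay penalty: 25% of £267,000 = £66,750
Penalty before surcharge: £66,750 + £2,860 = £69,610
Administrative surcharge: 10% of £69,610 = £6,961
Total penalty: £69,610 + £6,961 = £76,571

£76,571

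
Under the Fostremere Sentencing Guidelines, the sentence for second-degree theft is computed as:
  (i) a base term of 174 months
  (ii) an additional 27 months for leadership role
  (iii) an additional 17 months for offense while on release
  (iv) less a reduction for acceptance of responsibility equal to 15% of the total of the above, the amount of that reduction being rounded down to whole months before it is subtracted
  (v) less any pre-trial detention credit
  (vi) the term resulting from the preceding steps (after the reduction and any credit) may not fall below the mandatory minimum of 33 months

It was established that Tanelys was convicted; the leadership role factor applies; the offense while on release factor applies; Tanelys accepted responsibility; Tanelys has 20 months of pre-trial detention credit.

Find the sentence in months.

166 months

Leadership role enhancement: +27 months
Offense while on release enhancement: +17 months
Adjusted term: 174 months + 27 months + 17 months = 218 months
Acceptance of responsibility reduction: 15% of 218 months = 32 months (rounded down)
After reduction: 218 − 32 = 186 months
Less pre-trial detention credit: 186 months − 20 months = 166 months
Minimum 33 months: 166 months meets the minimum, no increase.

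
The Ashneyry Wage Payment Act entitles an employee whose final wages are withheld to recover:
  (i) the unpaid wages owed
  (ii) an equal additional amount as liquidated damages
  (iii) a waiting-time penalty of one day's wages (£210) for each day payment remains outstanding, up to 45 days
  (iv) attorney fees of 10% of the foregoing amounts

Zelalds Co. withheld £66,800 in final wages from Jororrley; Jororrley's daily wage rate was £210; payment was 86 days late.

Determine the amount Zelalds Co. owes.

£157,355

Liquidated damages (equal amount): £66,800
Penalty days: min(86, 45) = 45
Waiting-time penalty: 45 × £210 = £9,450
Subtotal: £66,800 + £66,800 + £9,450 = £143,050
Attorney fees: 10% of £143,050 = £14,305
Total award: £143,050 + £14,305 = £157,355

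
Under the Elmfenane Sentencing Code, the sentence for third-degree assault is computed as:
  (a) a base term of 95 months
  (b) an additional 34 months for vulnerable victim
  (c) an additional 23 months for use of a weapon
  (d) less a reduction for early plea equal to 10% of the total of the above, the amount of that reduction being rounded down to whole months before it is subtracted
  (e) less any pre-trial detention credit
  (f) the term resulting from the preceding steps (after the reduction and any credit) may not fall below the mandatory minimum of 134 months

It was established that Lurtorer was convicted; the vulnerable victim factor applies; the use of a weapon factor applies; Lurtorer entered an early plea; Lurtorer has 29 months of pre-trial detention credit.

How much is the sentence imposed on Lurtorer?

Vulnerable victim enhancement: +34 months
Use of a weapon enhancement: +23 months
Adjusted term: 95 months + 34 months + 23 months = 152 months
Early plea reduction: 10% of 152 months = 15 months (rounded down)
After reduction: 152 − 15 = 137 months
Less pre-trial detention credit: 137 months − 29 months = 108 months
Minimum 134 months: 108 months is below the minimum → 134 months

Sentence: 134 months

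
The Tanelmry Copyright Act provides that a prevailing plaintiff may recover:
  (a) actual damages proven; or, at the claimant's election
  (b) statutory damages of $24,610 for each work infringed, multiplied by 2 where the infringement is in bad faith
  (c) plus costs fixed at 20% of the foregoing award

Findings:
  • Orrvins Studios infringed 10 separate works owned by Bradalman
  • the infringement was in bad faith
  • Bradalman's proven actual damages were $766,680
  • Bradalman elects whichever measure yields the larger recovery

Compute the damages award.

Award: $920,016

Statutory damages: 10 × $24,610 = $246,100
Doubled: 2 × $246,100 = $492,200
Greater of actual damages ($766,680) or enhanced statutory damages ($492,200): $766,680
Costs: 20% of $766,680 = $153,336
Award plus costs: $766,680 + $153,336 = $920,016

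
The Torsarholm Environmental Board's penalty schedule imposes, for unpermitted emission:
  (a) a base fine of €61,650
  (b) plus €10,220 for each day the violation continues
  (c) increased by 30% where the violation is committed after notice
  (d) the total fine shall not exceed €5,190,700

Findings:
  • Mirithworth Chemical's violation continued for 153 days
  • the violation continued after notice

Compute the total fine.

€2,112,903

Per-day component: 153 × €10,220 = €1,563,660
Base plus per-day: €61,650 + €1,563,660 = €1,625,310
Enhancement: 30% of €1,625,310 = €487,593
Enhanced fine: €1,625,310 + €487,593 = €2,112,903
Cap at €5,190,700: €2,112,903 is within the cap, no reduction.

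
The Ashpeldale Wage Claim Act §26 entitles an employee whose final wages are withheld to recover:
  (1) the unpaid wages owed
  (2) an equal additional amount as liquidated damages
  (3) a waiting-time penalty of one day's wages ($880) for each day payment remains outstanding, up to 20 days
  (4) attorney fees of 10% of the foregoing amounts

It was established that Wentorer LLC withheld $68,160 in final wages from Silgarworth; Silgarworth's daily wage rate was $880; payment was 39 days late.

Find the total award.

$169,312

Liquidated damages (equal amount): $68,160
Penalty days: min(39, 20) = 20
Waiting-time penalty: 20 × $880 = $17,600
Subtotal: $68,160 + $68,160 + $17,600 = $153,920
Attorney fees: 10% of $153,920 = $15,392
Total award: $153,920 + $15,392 = $169,312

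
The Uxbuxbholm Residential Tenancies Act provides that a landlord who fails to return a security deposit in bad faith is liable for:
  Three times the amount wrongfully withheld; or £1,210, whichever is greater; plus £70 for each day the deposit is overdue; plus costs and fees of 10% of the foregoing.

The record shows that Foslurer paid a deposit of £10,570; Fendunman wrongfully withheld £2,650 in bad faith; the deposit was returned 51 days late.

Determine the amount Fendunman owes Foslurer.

Recovery: £12,672

Trebled: 3 × £2,650 = £7,950
Minimum £1,210: £7,950 meets the minimum, no increase.
Late-return penalty: 51 × £70 = £3,570
Damages plus late penalty: £7,950 + £3,570 = £11,520
Costs and fees: 10% of £11,520 = £1,152
Total recovery: £11,520 + £1,152 = £12,672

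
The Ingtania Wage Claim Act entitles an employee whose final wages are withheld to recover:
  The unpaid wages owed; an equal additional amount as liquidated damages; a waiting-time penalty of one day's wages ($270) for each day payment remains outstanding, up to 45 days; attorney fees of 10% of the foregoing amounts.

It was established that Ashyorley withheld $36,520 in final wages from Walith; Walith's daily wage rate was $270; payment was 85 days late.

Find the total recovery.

$93,709

Liquidated damages (equal amount): $36,520
Penalty days: min(85, 45) = 45
Waiting-time penalty: 45 × $270 = $12,150
Subtotal: $36,520 + $36,520 + $12,150 = $85,190
Attorney fees: 10% of $85,190 = $8,519
Total award: $85,190 + $8,519 = $93,709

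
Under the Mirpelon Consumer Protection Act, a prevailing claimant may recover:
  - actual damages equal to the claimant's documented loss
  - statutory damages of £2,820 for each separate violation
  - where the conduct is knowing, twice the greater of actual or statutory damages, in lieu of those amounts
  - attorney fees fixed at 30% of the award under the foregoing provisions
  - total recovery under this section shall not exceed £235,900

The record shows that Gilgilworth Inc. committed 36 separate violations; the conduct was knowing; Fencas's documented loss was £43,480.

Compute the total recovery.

Total recovery: £235,900

Statutory damages: 36 × £2,820 = £101,520
Greater of actual damages (£43,480) or statutory damages (£101,520): £101,520
Doubled: 2 × £101,520 = £203,040
Attorney fees: 30% of £203,040 = £60,912
Total before cap: £203,040 + £60,912 = £263,952
Cap at £235,900: £263,952 exceeds the cap → £235,900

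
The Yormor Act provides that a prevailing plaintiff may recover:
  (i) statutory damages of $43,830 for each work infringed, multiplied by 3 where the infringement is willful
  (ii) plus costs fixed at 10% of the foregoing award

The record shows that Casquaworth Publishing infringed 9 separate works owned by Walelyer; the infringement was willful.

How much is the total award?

Statutory damages: 9 × $43,830 = $394,470
Trebled: 3 × $394,470 = $1,183,410
Costs: 10% of $1,183,410 = $118,341
Award plus costs: $1,183,410 + $118,341 = $1,301,751

$1,301,751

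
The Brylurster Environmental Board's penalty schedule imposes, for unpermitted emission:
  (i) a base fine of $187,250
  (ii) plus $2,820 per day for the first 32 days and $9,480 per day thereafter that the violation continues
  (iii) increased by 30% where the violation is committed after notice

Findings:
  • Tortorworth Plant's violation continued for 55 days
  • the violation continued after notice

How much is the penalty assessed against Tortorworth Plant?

$644,189

First 32 days: 32 × $2,820 = $90,240
Remaining days: (55 − 32) × $9,480 = $218,040
Per-day component: $90,240 + $218,040 = $308,280
Base plus per-day: $187,250 + $308,280 = $495,530
Enhancement: 30% of $495,530 = $148,659
Enhanced fine: $495,530 + $148,659 = $644,189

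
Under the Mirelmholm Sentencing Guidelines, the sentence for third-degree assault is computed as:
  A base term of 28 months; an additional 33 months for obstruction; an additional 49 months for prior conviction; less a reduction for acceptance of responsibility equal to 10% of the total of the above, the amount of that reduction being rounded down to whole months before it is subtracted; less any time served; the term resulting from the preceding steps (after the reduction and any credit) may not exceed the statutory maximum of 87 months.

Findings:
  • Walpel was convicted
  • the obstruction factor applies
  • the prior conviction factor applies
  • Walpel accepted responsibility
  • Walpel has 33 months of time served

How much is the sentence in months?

66 months

Obstruction enhancement: +33 months
Prior conviction enhancement: +49 months
Adjusted term: 28 months + 33 months + 49 months = 110 months
Acceptance of responsibility reduction: 10% of 110 months = 11 months (rounded down)
After reduction: 110 − 11 = 99 months
Less time served: 99 months − 33 months = 66 months
Cap at 87 months: 66 months is within the cap, no reduction.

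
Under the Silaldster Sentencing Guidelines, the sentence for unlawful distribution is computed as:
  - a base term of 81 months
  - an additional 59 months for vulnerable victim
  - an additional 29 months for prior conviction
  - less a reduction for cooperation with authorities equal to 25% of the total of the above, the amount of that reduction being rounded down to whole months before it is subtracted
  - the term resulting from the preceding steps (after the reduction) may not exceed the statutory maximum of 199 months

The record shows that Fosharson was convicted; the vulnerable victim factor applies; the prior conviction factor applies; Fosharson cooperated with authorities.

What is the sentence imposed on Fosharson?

127 months

Vulnerable victim enhancement: +59 months
Prior conviction enhancement: +29 months
Adjusted term: 81 months + 59 months + 29 months = 169 months
Cooperation with authorities reduction: 25% of 169 months = 42 months (rounded down)
After reduction: 169 − 42 = 127 months
Cap at 199 months: 127 months is within the cap, no reduction.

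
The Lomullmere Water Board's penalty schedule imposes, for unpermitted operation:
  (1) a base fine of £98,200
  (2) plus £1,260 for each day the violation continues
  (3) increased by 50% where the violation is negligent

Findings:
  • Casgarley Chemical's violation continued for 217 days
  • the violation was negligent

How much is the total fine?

£557,430

Per-day component: 217 × £1,260 = £273,420
Base plus per-day: £98,200 + £273,420 = £371,620
Enhancement: 50% of £371,620 = £185,810
Enhanced fine: £371,620 + £185,810 = £557,430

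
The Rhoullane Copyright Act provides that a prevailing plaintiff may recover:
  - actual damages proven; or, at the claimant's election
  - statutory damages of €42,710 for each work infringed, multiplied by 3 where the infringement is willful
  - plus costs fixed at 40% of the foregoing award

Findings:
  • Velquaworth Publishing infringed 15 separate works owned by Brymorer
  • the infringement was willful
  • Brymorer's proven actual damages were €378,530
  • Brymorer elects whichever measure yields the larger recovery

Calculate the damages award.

€2,690,730

Statutory damages: 15 × €42,710 = €640,650
Trebled: 3 × €640,650 = €1,921,950
Greater of actual damages (€378,530) or enhanced statutory damages (€1,921,950): €1,921,950
Costs: 40% of €1,921,950 = €768,780
Award plus costs: €1,921,950 + €768,780 = €2,690,730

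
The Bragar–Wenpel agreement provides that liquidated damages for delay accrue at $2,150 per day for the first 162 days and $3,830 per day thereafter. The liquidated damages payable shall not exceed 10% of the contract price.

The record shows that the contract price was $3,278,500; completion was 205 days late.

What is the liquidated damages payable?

First 162 days: 162 × $2,150 = $348,300
Remaining days: (205 − 162) × $3,830 = $164,690
Accrued per-day damages: $348,300 + $164,690 = $512,990
Cap: 10% of $3,278,500 = $327,850
Cap at $327,850: $512,990 exceeds the cap → $327,850

$327,850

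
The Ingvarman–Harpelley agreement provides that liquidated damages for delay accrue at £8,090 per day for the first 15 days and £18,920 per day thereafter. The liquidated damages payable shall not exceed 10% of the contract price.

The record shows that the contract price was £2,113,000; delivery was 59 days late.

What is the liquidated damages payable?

£211,300

First 15 days: 15 × £8,090 = £121,350
Remaining days: (59 − 15) × £18,920 = £832,480
Accrued per-day damages: £121,350 + £832,480 = £953,830
Cap: 10% of £2,113,000 = £211,300
Cap at £211,300: £953,830 exceeds the cap → £211,300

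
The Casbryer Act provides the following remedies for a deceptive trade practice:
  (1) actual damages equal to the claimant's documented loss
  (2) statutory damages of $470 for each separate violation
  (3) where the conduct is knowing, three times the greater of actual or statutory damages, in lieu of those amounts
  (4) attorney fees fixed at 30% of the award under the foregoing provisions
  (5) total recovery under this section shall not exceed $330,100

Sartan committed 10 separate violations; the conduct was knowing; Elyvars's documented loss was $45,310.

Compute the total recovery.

$176,709

Statutory damages: 10 × $470 = $4,700
Greater of actual damages ($45,310) or statutory damages ($4,700): $45,310
Trebled: 3 × $45,310 = $135,930
Attorney fees: 30% of $135,930 = $40,779
Total before cap: $135,930 + $40,779 = $176,709
Cap at $330,100: $176,709 is within the cap, no reduction.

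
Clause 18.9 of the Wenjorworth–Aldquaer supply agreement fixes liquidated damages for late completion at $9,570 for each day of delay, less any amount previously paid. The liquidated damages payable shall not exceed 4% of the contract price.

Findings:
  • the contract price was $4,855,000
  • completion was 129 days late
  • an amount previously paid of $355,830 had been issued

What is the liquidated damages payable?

$194,200

Per-day damages: 129 × $9,570 = $1,234,530
Less amount previously paid: $1,234,530 − $355,830 = $878,700
Cap: 4% of $4,855,000 = $194,200
Cap at $194,200: $878,700 exceeds the cap → $194,200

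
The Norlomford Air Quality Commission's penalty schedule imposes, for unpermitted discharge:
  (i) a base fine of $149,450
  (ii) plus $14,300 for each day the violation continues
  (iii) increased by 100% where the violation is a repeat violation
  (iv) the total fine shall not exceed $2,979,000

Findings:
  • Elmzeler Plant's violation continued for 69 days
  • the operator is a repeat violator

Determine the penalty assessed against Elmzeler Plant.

$2,272,300

Per-day component: 69 × $14,300 = $986,700
Base plus per-day: $149,450 + $986,700 = $1,136,150
Enhancement: 100% of $1,136,150 = $1,136,150
Enhanced fine: $1,136,150 + $1,136,150 = $2,272,300
Cap at $2,979,000: $2,272,300 is within the cap, no reduction.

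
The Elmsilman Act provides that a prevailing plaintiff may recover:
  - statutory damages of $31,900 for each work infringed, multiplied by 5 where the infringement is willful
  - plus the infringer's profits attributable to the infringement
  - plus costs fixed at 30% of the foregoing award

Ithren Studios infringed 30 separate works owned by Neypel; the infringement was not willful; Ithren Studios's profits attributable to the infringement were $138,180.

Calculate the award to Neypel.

$1,423,734

Statutory damages: 30 × $31,900 = $957,000
Infringement not willful: no ×5 enhancement.
Combined award: $957,000 + $138,180 = $1,095,180
Costs: 30% of $1,095,180 = $328,554
Award plus costs: $1,095,180 + $328,554 = $1,423,734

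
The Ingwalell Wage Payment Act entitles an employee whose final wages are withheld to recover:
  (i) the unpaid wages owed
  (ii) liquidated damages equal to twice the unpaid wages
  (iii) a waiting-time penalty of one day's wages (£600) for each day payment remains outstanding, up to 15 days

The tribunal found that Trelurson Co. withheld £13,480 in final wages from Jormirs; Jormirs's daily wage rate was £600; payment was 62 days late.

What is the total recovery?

Doubled: 2 × £13,480 = £26,960
Penalty days: min(62, 15) = 15
Waiting-time penalty: 15 × £600 = £9,000
Total award: £13,480 + £26,960 + £9,000 = £49,440

£49,440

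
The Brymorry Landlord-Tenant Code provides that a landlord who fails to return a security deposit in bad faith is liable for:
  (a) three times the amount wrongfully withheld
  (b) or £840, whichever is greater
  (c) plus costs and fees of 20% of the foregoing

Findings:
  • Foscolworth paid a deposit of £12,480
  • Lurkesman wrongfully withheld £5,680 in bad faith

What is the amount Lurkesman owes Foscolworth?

Trebled: 3 × £5,680 = £17,040
Minimum £840: £17,040 meets the minimum, no increase.
Costs and fees: 20% of £17,040 = £3,408
Total recovery: £17,040 + £3,408 = £20,448

£20,448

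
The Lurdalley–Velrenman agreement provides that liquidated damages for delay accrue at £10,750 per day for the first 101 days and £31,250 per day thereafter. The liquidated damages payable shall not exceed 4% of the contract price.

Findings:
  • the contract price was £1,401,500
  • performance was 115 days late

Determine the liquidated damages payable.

£56,060

First 101 days: 101 × £10,750 = £1,085,750
Remaining days: (115 − 101) × £31,250 = £437,500
Accrued per-day damages: £1,085,750 + £437,500 = £1,523,250
Cap: 4% of £1,401,500 = £56,060
Cap at £56,060: £1,523,250 exceeds the cap → £56,060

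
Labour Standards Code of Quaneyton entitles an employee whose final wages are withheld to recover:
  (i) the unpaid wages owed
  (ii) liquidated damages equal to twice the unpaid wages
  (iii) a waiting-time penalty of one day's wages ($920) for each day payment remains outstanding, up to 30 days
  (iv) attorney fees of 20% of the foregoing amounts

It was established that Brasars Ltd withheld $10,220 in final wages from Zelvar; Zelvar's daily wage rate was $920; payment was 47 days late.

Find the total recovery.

Doubled: 2 × $10,220 = $20,440
Penalty days: min(47, 30) = 30
Waiting-time penalty: 30 × $920 = $27,600
Subtotal: $10,220 + $20,440 + $27,600 = $58,260
Attorney fees: 20% of $58,260 = $11,652
Total award: $58,260 + $11,652 = $69,912

$69,912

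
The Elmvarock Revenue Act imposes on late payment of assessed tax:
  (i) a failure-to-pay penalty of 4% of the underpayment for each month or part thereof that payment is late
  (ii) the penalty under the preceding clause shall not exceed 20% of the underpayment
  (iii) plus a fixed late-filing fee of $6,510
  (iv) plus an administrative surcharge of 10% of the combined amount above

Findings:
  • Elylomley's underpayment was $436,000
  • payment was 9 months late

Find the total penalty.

Penalty: $103,081

Accrued rate: 4% × 9 = 36%, capped at 20% → 20%
Failure-to-pay penalty: 20% of $436,000 = $87,200
Penalty before surcharge: $87,200 + $6,510 = $93,710
Administrative surcharge: 10% of $93,710 = $9,371
Total penalty: $93,710 + $9,371 = $103,081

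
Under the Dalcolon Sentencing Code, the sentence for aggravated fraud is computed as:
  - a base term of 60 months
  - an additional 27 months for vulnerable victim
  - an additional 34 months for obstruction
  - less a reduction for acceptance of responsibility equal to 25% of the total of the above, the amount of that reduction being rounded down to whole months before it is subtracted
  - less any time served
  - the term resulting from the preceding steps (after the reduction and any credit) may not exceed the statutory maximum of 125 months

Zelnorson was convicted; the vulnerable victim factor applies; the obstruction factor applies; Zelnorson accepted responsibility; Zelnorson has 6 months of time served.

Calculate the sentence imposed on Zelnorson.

85 months

Vulnerable victim enhancement: +27 months
Obstruction enhancement: +34 months
Adjusted term: 60 months + 27 months + 34 months = 121 months
Acceptance of responsibility reduction: 25% of 121 months = 30 months (rounded down)
After reduction: 121 − 30 = 91 months
Less time served: 91 months − 6 months = 85 months
Cap at 125 months: 85 months is within the cap, no reduction.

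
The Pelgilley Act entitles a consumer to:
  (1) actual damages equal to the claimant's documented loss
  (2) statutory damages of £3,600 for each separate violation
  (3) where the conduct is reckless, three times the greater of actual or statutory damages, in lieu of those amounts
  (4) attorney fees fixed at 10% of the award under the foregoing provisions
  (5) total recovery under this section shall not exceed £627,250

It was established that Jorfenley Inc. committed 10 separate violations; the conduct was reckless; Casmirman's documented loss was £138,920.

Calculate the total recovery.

£458,436

Statutory damages: 10 × £3,600 = £36,000
Greater of actual damages (£138,920) or statutory damages (£36,000): £138,920
Trebled: 3 × £138,920 = £416,760
Attorney fees: 10% of £416,760 = £41,676
Total before cap: £416,760 + £41,676 = £458,436
Cap at £627,250: £458,436 is within the cap, no reduction.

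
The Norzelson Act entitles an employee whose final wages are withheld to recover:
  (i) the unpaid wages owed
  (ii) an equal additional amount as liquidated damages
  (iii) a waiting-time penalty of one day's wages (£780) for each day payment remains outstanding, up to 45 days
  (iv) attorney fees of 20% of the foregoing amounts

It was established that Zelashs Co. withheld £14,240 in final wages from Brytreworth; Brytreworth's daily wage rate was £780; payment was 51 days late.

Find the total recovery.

£76,296

Liquidated damages (equal amount): £14,240
Penalty days: min(51, 45) = 45
Waiting-time penalty: 45 × £780 = £35,100
Subtotal: £14,240 + £14,240 + £35,100 = £63,580
Attorney fees: 20% of £63,580 = £12,716
Total award: £63,580 + £12,716 = £76,296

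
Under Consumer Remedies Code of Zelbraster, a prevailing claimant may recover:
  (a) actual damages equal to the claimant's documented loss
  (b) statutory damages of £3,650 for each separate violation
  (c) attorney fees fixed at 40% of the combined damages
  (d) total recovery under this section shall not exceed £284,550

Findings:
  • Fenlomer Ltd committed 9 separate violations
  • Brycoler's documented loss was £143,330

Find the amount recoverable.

Total recovery: £246,652

Statutory damages: 9 × £3,650 = £32,850
Combined damages: £143,330 + £32,850 = £176,180
Attorney fees: 40% of £176,180 = £70,472
Total before cap: £176,180 + £70,472 = £246,652
Cap at £284,550: £246,652 is within the cap, no reduction.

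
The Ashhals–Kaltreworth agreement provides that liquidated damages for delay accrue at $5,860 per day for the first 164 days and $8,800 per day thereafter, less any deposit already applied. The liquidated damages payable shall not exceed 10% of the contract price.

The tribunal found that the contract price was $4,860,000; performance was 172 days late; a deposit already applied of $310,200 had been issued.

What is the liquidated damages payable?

$486,000

First 164 days: 164 × $5,860 = $961,040
Remaining days: (172 − 164) × $8,800 = $70,400
Accrued per-day damages: $961,040 + $70,400 = $1,031,440
Less deposit already applied: $1,031,440 − $310,200 = $721,240
Cap: 10% of $4,860,000 = $486,000
Cap at $486,000: $721,240 exceeds the cap → $486,000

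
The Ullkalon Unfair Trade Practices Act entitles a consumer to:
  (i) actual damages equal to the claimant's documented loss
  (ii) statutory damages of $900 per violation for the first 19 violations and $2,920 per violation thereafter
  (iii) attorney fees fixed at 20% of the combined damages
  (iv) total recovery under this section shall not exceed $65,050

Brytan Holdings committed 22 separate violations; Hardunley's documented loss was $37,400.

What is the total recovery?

$65,050

First 19 violations: 19 × $900 = $17,100
Remaining violations: (22 − 19) × $2,920 = $8,760
Statutory damages: $17,100 + $8,760 = $25,860
Combined damages: $37,400 + $25,860 = $63,260
Attorney fees: 20% of $63,260 = $12,652
Total before cap: $63,260 + $12,652 = $75,912
Cap at $65,050: $75,912 exceeds the cap → $65,050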